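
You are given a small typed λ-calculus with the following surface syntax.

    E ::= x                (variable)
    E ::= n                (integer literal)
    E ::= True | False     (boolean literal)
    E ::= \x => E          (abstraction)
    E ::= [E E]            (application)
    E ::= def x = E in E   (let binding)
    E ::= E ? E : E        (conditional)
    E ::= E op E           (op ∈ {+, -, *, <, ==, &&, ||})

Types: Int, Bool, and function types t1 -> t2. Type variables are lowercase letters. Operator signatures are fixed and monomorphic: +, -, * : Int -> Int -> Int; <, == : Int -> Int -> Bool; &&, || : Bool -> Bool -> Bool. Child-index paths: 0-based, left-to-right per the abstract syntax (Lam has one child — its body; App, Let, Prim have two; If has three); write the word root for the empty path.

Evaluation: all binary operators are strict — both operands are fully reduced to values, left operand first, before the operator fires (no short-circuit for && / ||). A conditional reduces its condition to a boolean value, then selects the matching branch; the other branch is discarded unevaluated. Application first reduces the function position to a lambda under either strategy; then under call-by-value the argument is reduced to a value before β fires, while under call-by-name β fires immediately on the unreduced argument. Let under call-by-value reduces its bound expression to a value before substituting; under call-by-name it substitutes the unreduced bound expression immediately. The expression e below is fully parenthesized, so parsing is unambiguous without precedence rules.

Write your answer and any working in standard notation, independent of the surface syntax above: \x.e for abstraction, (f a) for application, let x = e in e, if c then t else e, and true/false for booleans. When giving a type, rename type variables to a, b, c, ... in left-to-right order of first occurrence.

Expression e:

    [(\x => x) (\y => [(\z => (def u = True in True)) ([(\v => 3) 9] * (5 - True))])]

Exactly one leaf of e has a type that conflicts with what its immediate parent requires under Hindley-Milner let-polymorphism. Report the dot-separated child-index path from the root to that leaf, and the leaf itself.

Working:
x : a
\x._ : a -> a
let u : Bool
\z._ : c -> Bool
\v._ : d -> Int
  unify d -> Int ~ Int -> e
  unify d ~ Int
  unify Int ~ e
_ _ : Int
  unify Int ~ Int
  unify Int ~ Int
  unify Bool ~ Int
  FAIL: mismatch Bool ~ Int

Answer: 1.0.1.1.1 : true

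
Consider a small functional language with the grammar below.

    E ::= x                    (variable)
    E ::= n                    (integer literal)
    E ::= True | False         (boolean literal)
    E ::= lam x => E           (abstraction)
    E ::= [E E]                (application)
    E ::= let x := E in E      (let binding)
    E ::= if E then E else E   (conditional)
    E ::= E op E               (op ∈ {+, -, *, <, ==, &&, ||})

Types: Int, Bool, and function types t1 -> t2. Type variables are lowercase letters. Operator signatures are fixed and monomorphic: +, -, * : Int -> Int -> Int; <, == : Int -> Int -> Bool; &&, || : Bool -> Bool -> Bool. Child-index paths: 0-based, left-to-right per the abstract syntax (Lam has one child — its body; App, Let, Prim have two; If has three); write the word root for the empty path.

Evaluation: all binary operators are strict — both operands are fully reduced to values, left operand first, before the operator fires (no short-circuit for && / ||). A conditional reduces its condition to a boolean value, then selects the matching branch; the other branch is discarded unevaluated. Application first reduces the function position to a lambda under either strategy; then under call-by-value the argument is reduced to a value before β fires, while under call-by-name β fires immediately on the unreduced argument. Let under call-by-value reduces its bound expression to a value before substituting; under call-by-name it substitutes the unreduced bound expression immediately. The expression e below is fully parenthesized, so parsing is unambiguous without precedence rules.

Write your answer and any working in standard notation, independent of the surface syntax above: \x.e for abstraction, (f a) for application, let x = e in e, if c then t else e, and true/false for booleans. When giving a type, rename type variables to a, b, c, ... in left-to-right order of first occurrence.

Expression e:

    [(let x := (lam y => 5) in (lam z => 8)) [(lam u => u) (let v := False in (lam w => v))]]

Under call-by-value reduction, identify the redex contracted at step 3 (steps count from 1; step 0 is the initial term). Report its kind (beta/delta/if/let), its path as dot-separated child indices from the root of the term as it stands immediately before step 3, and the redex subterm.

Answer: beta at 1 : ((\u.u) (\w.false))

Derivation:
step 0: ((let x = (\y.5) in (\z.8)) ((\u.u) (let v = false in (\w.v))))
step 1: [let@0] ((\z.8) ((\u.u) (let v = false in (\w.v))))
step 2: [let@1.1] ((\z.8) ((\u.u) (\w.false)))
step 3: [beta@1] ((\z.8) (\w.false))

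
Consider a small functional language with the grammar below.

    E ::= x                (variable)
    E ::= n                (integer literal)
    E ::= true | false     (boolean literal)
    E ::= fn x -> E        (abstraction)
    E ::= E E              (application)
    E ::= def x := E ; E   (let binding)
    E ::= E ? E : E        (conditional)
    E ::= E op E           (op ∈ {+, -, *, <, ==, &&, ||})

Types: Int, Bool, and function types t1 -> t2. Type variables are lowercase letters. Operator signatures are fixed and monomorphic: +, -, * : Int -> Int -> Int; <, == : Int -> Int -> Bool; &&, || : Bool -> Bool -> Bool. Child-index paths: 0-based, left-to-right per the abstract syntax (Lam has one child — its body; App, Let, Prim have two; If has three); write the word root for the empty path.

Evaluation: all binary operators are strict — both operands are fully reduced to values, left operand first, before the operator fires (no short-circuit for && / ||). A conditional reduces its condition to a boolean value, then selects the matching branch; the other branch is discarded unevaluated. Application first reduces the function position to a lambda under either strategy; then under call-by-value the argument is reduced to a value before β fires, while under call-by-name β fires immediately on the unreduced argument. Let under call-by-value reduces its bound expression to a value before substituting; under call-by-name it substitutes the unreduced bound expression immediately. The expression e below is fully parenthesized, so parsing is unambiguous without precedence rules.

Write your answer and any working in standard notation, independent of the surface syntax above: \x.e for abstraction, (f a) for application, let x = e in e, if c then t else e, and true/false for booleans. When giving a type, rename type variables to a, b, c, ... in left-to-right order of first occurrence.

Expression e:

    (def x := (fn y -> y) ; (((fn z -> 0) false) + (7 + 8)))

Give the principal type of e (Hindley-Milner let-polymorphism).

Answer: Int

Working:
y : a
\y._ : a -> a
let x : forall. a -> a
\z._ : b -> Int
  unify b -> Int ~ Bool -> c
  unify b ~ Bool
  unify Int ~ c
_ _ : Int
  unify Int ~ Int
  unify Int ~ Int
  unify Int ~ Int
  unify Int ~ Int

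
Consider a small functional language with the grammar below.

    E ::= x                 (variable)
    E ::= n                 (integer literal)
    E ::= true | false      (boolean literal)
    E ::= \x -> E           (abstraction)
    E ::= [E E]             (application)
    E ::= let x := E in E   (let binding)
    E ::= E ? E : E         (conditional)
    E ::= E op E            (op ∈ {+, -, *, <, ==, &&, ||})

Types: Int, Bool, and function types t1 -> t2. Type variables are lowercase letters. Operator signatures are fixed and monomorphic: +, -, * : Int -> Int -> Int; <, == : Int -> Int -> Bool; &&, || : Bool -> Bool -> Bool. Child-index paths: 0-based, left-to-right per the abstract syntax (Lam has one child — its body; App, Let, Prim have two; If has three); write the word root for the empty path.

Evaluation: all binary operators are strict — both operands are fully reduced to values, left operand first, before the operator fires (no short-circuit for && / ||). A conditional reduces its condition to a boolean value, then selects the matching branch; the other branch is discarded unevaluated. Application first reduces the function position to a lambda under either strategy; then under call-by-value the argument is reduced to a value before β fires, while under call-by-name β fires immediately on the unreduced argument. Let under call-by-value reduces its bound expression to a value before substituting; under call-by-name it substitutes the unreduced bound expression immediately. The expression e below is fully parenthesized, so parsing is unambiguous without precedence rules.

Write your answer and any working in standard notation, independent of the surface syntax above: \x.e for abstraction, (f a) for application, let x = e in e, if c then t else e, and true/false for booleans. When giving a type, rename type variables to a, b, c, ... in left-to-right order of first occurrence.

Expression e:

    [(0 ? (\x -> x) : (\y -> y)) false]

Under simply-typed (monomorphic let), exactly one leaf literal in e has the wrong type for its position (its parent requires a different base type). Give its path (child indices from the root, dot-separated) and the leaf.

Answer: 0.0 : 0

Trace:
  unify Int ~ Bool
  FAIL: mismatch Int ~ Bool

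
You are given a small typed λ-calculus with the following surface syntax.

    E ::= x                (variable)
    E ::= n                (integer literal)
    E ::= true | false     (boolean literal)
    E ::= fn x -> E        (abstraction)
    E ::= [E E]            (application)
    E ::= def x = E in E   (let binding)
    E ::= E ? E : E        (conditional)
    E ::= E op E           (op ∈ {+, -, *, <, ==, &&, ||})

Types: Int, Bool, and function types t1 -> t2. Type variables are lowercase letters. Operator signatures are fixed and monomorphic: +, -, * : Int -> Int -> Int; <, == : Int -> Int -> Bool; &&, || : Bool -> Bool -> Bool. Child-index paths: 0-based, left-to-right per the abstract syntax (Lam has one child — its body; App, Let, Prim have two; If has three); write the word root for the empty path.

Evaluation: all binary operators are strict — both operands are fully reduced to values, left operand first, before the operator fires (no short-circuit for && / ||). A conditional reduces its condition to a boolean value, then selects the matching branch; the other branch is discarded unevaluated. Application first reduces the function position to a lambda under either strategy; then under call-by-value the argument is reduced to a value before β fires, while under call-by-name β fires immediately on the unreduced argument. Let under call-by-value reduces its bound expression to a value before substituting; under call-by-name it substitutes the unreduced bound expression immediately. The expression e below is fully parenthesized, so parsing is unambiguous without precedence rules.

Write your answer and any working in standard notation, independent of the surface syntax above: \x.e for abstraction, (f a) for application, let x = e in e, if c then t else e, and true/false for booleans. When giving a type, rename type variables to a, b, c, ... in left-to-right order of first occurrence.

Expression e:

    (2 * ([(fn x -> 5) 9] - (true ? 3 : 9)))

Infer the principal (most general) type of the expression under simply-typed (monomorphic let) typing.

Trace:
  unify Int ~ Int
\x._ : a -> Int
  unify a -> Int ~ Int -> b
  unify a ~ Int
  unify Int ~ b
_ _ : Int
  unify Int ~ Int
  unify Bool ~ Bool
  unify Int ~ Int
  unify Int ~ Int
  unify Int ~ Int

Answer: Int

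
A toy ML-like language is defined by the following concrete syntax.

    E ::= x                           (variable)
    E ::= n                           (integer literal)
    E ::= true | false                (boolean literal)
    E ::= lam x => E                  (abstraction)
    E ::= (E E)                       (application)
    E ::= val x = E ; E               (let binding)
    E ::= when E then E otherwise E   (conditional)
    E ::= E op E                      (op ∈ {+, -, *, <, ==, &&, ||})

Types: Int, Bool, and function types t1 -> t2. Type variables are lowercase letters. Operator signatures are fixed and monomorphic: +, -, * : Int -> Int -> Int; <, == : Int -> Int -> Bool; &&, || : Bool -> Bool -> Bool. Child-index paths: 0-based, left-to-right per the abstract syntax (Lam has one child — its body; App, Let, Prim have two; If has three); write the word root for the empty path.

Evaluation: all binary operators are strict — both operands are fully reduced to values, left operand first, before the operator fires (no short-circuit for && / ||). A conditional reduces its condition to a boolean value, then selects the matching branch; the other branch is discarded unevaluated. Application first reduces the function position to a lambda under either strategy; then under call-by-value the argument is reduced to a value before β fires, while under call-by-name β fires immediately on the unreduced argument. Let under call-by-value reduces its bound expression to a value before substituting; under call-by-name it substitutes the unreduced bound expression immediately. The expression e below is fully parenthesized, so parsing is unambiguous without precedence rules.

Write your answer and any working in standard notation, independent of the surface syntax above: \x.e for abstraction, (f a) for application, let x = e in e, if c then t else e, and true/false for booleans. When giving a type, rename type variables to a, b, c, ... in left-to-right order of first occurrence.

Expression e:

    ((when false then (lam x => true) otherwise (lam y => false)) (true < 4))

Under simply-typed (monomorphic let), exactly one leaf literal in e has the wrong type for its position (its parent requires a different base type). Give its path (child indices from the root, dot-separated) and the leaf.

Answer: 1.0 : true

Working:
  unify Bool ~ Bool
\x._ : a -> Bool
\y._ : b -> Bool
  unify a -> Bool ~ b -> Bool
  unify a ~ b
  unify Bool ~ Bool
  unify Bool ~ Int
  FAIL: mismatch Bool ~ Int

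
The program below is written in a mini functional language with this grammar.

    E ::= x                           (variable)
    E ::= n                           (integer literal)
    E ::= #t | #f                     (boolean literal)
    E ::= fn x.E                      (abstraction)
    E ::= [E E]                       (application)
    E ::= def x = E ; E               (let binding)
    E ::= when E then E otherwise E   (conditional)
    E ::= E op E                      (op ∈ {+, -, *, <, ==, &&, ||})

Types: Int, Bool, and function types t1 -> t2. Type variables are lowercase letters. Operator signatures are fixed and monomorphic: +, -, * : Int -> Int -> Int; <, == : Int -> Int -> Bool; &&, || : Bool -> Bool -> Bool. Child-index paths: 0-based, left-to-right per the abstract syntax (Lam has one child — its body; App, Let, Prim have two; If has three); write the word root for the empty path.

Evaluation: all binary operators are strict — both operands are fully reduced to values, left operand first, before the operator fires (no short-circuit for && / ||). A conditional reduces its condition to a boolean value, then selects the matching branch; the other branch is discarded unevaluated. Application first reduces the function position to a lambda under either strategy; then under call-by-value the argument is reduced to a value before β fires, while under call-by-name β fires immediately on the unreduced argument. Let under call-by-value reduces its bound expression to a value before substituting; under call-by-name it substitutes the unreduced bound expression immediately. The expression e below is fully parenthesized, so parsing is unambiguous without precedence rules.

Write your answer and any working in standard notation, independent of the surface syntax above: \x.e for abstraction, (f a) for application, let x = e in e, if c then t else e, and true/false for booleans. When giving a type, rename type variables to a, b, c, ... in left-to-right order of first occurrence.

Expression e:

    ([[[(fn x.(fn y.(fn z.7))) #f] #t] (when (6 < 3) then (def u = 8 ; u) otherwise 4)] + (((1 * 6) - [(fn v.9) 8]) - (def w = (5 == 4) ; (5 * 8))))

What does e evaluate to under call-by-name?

Answer: -36

Derivation:
step 0: (((((\x.(\y.(\z.7))) false) true) (if (6 < 3) then (let u = 8 in u) else 4)) + (((1 * 6) - ((\v.9) 8)) - (let w = (5 == 4) in (5 * 8))))
step 1: [beta@0.0.0] ((((\y.(\z.7)) true) (if (6 < 3) then (let u = 8 in u) else 4)) + (((1 * 6) - ((\v.9) 8)) - (let w = (5 == 4) in (5 * 8))))
step 2: [beta@0.0] (((\z.7) (if (6 < 3) then (let u = 8 in u) else 4)) + (((1 * 6) - ((\v.9) 8)) - (let w = (5 == 4) in (5 * 8))))
step 3: [beta@0] (7 + (((1 * 6) - ((\v.9) 8)) - (let w = (5 == 4) in (5 * 8))))
step 4: [delta@1.0.0] (7 + ((6 - ((\v.9) 8)) - (let w = (5 == 4) in (5 * 8))))
step 5: [beta@1.0.1] (7 + ((6 - 9) - (let w = (5 == 4) in (5 * 8))))
step 6: [delta@1.0] (7 + (-3 - (let w = (5 == 4) in (5 * 8))))
step 7: [let@1.1] (7 + (-3 - (5 * 8)))
step 8: [delta@1.1] (7 + (-3 - 40))
step 9: [delta@1] (7 + -43)
step 10: [delta@root] -36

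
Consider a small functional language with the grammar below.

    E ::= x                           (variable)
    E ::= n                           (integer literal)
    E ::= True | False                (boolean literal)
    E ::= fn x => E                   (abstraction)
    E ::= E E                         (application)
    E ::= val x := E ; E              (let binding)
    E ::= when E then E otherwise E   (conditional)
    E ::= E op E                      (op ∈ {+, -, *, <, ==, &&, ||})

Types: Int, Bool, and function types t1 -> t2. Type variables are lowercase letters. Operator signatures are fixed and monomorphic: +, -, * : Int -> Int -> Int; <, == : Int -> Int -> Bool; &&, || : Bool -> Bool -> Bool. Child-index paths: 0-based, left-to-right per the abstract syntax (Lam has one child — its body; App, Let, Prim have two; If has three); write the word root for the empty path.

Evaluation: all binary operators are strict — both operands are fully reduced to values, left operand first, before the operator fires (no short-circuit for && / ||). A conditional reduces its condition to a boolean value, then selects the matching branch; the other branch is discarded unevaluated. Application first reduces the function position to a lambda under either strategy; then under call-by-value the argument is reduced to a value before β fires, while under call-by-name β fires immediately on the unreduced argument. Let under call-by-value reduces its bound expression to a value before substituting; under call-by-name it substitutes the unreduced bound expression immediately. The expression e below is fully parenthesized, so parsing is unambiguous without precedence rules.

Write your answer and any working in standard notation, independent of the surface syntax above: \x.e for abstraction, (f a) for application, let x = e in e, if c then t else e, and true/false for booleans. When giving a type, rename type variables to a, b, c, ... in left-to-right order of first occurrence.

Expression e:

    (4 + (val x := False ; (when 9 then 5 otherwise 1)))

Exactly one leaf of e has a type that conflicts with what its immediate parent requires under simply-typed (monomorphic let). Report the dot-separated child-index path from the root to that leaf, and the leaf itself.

Answer: 1.1.0 : 9

Derivation:
  unify Int ~ Int
let x : Bool
  unify Int ~ Bool
  FAIL: mismatch Int ~ Bool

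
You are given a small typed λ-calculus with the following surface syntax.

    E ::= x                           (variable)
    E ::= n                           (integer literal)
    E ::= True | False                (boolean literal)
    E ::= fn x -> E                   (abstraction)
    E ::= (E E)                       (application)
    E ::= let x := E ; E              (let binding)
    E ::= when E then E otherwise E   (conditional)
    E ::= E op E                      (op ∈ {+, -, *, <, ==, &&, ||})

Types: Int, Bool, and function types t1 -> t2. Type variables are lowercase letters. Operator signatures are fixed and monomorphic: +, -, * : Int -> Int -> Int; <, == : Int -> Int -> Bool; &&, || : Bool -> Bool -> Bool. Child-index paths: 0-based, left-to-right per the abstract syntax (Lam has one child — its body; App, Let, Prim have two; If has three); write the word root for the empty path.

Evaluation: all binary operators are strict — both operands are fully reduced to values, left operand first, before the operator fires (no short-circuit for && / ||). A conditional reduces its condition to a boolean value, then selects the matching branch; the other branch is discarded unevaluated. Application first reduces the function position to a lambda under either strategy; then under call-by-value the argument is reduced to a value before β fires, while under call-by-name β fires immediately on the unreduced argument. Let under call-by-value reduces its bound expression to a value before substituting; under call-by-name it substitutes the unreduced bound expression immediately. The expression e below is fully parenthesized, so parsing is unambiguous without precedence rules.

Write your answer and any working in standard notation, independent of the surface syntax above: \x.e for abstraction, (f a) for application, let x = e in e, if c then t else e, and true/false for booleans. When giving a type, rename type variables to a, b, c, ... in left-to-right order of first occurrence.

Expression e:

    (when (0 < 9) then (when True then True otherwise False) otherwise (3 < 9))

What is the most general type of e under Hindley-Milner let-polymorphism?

Answer: Bool

Derivation:
  unify Int ~ Int
  unify Int ~ Int
  unify Bool ~ Bool
  unify Bool ~ Bool
  unify Bool ~ Bool
  unify Int ~ Int
  unify Int ~ Int
  unify Bool ~ Bool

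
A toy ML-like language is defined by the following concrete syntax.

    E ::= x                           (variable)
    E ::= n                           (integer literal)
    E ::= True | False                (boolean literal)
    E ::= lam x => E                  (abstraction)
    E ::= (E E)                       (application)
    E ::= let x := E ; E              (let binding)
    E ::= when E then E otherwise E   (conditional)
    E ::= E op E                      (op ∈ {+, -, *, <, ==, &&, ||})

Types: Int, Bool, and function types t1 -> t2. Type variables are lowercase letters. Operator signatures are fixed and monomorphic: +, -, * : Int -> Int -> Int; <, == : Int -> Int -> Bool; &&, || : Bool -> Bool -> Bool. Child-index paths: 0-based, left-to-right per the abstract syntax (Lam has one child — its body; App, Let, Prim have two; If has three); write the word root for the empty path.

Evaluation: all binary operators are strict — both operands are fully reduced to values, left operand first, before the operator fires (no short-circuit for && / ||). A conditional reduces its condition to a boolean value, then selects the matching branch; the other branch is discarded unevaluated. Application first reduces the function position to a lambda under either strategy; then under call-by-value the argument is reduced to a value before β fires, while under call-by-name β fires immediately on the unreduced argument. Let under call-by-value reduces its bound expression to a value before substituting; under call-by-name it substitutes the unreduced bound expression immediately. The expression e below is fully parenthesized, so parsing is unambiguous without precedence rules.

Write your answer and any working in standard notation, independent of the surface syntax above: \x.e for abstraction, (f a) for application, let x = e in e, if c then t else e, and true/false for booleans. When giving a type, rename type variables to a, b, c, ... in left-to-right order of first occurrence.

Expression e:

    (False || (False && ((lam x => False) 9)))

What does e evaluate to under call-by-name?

Derivation:
step 0: (false || (false && ((\x.false) 9)))
step 1: [beta@1.1] (false || (false && false))
step 2: [delta@1] (false || false)
step 3: [delta@root] false

Answer: false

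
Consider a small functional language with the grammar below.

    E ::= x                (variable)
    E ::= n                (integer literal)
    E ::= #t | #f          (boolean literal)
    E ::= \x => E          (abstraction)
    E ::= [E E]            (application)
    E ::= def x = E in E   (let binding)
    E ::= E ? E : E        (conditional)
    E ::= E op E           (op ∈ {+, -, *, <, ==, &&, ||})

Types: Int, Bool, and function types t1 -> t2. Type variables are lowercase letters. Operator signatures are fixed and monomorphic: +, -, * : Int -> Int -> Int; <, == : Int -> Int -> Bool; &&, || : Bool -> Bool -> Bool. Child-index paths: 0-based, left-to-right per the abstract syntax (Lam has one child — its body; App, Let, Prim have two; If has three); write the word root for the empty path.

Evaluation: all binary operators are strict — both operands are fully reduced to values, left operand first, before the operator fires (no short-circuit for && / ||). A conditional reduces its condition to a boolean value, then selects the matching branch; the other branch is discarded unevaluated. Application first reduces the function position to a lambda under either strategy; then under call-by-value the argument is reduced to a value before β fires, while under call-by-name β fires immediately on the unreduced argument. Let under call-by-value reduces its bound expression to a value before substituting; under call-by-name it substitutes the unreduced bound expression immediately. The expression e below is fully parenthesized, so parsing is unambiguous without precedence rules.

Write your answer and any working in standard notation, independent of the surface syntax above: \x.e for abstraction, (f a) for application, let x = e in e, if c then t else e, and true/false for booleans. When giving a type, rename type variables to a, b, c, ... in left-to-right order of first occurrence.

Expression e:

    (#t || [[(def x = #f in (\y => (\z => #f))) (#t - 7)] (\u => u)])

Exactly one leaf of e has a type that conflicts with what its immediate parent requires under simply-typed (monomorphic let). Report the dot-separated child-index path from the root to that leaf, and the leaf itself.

Answer: 1.0.1.0 : true

Trace:
  unify Bool ~ Bool
let x : Bool
\z._ : b -> Bool
\y._ : a -> b -> Bool
  unify Bool ~ Int
  FAIL: mismatch Bool ~ Int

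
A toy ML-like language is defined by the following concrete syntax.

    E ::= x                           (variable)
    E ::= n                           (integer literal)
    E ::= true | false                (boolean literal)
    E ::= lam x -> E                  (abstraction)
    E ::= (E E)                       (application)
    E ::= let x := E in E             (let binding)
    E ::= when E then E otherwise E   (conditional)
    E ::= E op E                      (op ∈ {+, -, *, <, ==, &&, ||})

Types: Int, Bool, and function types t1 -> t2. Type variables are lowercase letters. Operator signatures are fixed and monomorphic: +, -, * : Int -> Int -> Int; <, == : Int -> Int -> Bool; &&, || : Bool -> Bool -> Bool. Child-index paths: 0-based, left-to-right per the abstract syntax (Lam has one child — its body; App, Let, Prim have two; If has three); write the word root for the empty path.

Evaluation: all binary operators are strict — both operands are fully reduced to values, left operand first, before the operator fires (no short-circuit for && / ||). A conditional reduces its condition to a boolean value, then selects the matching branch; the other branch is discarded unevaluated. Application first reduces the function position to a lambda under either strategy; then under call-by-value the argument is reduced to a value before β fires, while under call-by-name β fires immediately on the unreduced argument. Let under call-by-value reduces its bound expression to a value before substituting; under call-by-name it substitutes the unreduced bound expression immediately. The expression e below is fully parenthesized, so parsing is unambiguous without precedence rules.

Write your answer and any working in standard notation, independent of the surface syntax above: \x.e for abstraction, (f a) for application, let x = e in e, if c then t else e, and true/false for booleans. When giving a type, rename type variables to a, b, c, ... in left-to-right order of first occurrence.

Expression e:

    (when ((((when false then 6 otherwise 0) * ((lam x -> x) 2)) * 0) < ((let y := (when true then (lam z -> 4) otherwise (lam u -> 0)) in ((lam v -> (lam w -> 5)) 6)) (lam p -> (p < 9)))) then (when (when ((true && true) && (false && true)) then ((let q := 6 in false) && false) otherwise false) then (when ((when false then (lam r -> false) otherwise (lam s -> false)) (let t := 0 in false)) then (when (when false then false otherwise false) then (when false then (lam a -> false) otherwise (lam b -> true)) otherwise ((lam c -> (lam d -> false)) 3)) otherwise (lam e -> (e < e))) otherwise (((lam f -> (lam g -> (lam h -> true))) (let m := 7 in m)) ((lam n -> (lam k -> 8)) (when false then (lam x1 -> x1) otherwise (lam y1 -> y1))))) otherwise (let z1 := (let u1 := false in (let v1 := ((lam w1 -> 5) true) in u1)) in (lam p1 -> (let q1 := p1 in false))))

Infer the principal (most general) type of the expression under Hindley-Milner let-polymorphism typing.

Derivation:
  unify Bool ~ Bool
  unify Int ~ Int
  unify Int ~ Int
x : a
\x._ : a -> a
  unify a -> a ~ Int -> b
  unify a ~ Int
  unify Int ~ b
_ _ : Int
  unify Int ~ Int
  unify Int ~ Int
  unify Int ~ Int
  unify Int ~ Int
  unify Bool ~ Bool
\z._ : c -> Int
\u._ : d -> Int
  unify c -> Int ~ d -> Int
  unify c ~ d
  unify Int ~ Int
let y : forall. d -> Int
\w._ : f -> Int
\v._ : e -> f -> Int
  unify e -> f -> Int ~ Int -> g
  unify e ~ Int
  unify f -> Int ~ g
_ _ : f -> Int
p : h
  unify h ~ Int
  unify Int ~ Int
\p._ : Int -> Bool
  unify f -> Int ~ (Int -> Bool) -> i
  unify f ~ Int -> Bool
  unify Int ~ i
_ _ : Int
  unify Int ~ Int
  unify Bool ~ Bool
  unify Bool ~ Bool
  unify Bool ~ Bool
  unify Bool ~ Bool
  unify Bool ~ Bool
  unify Bool ~ Bool
  unify Bool ~ Bool
  unify Bool ~ Bool
let q : Int
  unify Bool ~ Bool
  unify Bool ~ Bool
  unify Bool ~ Bool
  unify Bool ~ Bool
  unify Bool ~ Bool
\r._ : j -> Bool
\s._ : k -> Bool
  unify j -> Bool ~ k -> Bool
  unify j ~ k
  unify Bool ~ Bool
let t : Int
  unify k -> Bool ~ Bool -> l
  unify k ~ Bool
  unify Bool ~ l
_ _ : Bool
  unify Bool ~ Bool
  unify Bool ~ Bool
  unify Bool ~ Bool
  unify Bool ~ Bool
  unify Bool ~ Bool
\a._ : m -> Bool
\b._ : n -> Bool
  unify m -> Bool ~ n -> Bool
  unify m ~ n
  unify Bool ~ Bool
\d._ : p -> Bool
\c._ : o -> p -> Bool
  unify o -> p -> Bool ~ Int -> q
  unify o ~ Int
  unify p -> Bool ~ q
_ _ : p -> Bool
  unify n -> Bool ~ p -> Bool
  unify n ~ p
  unify Bool ~ Bool
e : r
  unify r ~ Int
e : Int
  unify Int ~ Int
\e._ : Int -> Bool
  unify p -> Bool ~ Int -> Bool
  unify p ~ Int
  unify Bool ~ Bool
\h._ : u -> Bool
\g._ : t -> u -> Bool
\f._ : s -> t -> u -> Bool
let m : Int
m : Int
  unify s -> t -> u -> Bool ~ Int -> v
  unify s ~ Int
  unify t -> u -> Bool ~ v
_ _ : t -> u -> Bool
\k._ : x -> Int
\n._ : w -> x -> Int
  unify Bool ~ Bool
x1 : y
\x1._ : y -> y
y1 : z
\y1._ : z -> z
  unify y -> y ~ z -> z
  unify y ~ z
  unify z ~ z
  unify w -> x -> Int ~ (z -> z) -> t26
  unify w ~ z -> z
  unify x -> Int ~ t26
_ _ : x -> Int
  unify t -> u -> Bool ~ (x -> Int) -> t27
  unify t ~ x -> Int
  unify u -> Bool ~ t27
_ _ : u -> Bool
  unify Int -> Bool ~ u -> Bool
  unify Int ~ u
  unify Bool ~ Bool
let u1 : Bool
\w1._ : t28 -> Int
  unify t28 -> Int ~ Bool -> t29
  unify t28 ~ Bool
  unify Int ~ t29
_ _ : Int
let v1 : Int
u1 : Bool
let z1 : Bool
p1 : t30
let q1 : t30
\p1._ : t30 -> Bool
  unify Int -> Bool ~ t30 -> Bool
  unify Int ~ t30
  unify Bool ~ Bool

Answer: Int -> Bool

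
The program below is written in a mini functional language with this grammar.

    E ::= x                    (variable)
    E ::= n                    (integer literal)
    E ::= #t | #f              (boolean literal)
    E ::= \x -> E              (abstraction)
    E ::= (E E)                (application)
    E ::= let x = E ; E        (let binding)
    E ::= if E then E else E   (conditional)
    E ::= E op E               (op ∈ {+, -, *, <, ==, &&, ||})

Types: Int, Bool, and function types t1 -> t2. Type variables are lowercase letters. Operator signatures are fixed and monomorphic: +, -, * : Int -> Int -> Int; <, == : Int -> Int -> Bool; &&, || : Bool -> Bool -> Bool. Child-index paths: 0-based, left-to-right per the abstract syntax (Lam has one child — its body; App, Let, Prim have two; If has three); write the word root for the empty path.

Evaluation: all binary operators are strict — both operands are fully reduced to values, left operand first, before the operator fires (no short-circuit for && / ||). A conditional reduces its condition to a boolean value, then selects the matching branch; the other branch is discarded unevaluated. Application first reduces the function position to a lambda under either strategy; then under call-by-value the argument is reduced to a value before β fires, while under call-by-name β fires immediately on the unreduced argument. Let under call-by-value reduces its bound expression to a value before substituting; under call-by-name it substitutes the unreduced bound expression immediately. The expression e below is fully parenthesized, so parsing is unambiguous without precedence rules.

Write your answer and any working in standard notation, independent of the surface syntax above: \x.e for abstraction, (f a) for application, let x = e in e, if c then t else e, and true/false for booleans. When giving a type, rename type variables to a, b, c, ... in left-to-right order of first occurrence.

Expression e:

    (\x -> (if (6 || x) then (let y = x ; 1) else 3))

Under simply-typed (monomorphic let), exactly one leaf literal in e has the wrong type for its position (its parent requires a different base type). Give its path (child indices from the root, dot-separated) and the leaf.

Working:
  unify Int ~ Bool
  FAIL: mismatch Int ~ Bool

Answer: 0.0.0 : 6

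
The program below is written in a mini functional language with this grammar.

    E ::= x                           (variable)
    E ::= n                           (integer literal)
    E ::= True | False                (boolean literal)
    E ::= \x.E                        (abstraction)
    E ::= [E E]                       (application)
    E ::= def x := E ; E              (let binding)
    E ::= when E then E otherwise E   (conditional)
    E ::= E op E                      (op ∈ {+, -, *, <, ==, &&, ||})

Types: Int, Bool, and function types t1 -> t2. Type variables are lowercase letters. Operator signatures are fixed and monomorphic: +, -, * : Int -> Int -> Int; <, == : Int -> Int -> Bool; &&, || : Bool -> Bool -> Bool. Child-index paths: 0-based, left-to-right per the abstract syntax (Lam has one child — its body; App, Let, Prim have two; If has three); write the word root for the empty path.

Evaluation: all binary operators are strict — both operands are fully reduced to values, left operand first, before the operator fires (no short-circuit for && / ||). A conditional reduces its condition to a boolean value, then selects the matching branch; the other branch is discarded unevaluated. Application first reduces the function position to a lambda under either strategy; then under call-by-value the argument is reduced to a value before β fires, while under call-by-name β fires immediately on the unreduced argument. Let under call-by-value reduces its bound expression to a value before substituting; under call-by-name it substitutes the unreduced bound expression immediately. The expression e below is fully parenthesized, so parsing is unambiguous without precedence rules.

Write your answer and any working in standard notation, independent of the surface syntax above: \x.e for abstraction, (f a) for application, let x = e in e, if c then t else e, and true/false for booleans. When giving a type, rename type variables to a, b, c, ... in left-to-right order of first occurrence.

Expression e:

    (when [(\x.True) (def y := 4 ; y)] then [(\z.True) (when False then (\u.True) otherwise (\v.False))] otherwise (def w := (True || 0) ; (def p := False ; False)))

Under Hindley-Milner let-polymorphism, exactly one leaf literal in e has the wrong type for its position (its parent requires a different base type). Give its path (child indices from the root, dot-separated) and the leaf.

Derivation:
\x._ : a -> Bool
let y : Int
y : Int
  unify a -> Bool ~ Int -> b
  unify a ~ Int
  unify Bool ~ b
_ _ : Bool
  unify Bool ~ Bool
\z._ : c -> Bool
  unify Bool ~ Bool
\u._ : d -> Bool
\v._ : e -> Bool
  unify d -> Bool ~ e -> Bool
  unify d ~ e
  unify Bool ~ Bool
  unify c -> Bool ~ (e -> Bool) -> f
  unify c ~ e -> Bool
  unify Bool ~ f
_ _ : Bool
  unify Bool ~ Bool
  unify Int ~ Bool
  FAIL: mismatch Int ~ Bool

Answer: 2.0.1 : 0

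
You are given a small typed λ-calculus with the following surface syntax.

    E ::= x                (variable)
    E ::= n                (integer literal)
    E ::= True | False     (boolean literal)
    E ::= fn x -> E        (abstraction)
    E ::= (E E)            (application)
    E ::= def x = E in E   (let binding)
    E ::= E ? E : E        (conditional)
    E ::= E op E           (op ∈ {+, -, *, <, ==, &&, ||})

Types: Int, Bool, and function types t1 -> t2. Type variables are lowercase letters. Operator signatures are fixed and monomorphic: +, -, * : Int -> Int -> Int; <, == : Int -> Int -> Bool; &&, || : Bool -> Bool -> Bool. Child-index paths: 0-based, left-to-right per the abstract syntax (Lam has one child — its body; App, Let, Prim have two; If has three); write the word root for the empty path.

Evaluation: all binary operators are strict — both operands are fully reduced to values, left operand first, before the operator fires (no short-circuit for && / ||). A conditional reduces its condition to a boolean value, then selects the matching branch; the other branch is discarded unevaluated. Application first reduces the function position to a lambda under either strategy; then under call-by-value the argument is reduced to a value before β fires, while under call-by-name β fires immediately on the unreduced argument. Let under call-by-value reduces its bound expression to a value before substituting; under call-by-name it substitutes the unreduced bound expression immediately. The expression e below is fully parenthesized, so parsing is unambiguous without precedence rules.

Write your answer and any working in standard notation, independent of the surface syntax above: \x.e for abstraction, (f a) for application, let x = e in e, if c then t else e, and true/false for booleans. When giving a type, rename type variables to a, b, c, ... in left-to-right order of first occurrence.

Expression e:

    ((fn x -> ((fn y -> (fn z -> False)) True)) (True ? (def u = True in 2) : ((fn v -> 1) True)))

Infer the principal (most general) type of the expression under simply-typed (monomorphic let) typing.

Working:
\z._ : c -> Bool
\y._ : b -> c -> Bool
  unify b -> c -> Bool ~ Bool -> d
  unify b ~ Bool
  unify c -> Bool ~ d
_ _ : c -> Bool
\x._ : a -> c -> Bool
  unify Bool ~ Bool
let u : Bool
\v._ : e -> Int
  unify e -> Int ~ Bool -> f
  unify e ~ Bool
  unify Int ~ f
_ _ : Int
  unify Int ~ Int
  unify a -> c -> Bool ~ Int -> g
  unify a ~ Int
  unify c -> Bool ~ g
_ _ : c -> Bool

Answer: a -> Bool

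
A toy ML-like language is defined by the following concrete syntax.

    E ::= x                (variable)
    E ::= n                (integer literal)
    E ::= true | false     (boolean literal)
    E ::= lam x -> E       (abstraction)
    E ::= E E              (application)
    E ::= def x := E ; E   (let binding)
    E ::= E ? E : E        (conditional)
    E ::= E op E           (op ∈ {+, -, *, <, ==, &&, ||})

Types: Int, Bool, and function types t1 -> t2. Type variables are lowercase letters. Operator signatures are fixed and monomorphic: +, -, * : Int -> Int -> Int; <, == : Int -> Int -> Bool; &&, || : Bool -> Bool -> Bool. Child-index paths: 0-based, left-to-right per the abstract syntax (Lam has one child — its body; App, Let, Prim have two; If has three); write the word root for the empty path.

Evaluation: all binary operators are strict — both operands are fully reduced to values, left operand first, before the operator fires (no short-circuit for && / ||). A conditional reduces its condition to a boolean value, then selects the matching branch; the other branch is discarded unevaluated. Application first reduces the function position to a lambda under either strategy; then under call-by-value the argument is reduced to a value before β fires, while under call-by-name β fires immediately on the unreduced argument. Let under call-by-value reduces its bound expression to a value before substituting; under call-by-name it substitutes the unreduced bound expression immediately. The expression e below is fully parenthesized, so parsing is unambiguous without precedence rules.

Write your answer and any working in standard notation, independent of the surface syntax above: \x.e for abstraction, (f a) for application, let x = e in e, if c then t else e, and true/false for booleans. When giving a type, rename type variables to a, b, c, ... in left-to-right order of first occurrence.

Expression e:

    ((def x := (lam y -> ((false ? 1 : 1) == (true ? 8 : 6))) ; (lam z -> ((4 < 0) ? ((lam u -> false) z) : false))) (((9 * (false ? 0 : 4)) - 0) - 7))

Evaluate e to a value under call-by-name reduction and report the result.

Answer: false

Trace:
step 0: ((let x = (\y.((if false then 1 else 1) == (if true then 8 else 6))) in (\z.(if (4 < 0) then ((\u.false) z) else false))) (((9 * (if false then 0 else 4)) - 0) - 7))
step 1: [let@0] ((\z.(if (4 < 0) then ((\u.false) z) else false)) (((9 * (if false then 0 else 4)) - 0) - 7))
step 2: [beta@root] (if (4 < 0) then ((\u.false) (((9 * (if false then 0 else 4)) - 0) - 7)) else false)
step 3: [delta@0] (if false then ((\u.false) (((9 * (if false then 0 else 4)) - 0) - 7)) else false)
step 4: [if@root] false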